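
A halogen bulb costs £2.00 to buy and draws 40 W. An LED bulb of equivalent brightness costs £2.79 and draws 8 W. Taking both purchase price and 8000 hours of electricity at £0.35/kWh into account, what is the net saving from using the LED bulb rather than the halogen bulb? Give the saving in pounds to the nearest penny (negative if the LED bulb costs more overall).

halogen bulb: £2.00 + (40/1000) kW × 8000 h × £0.35 = £2.00 + £112 = £114
LED bulb: £2.79 + (8/1000) kW × 8000 h × £0.35 = £2.79 + £22.4 = £25.19
Saving = £114 − £25.19 = £88.81

£88.81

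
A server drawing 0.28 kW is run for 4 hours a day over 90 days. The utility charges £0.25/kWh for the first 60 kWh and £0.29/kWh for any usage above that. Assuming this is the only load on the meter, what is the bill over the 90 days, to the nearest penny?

£26.83

Runtime = 4 h/day × 90 days = 360 h
Energy = 0.28 kW × 360 h = 100.8 kWh
Tier 1 (0–60 kWh): 60 × £0.25 = £15
Above 60 kWh: 40.8 × £0.29 = £11.832
Bill = £26.83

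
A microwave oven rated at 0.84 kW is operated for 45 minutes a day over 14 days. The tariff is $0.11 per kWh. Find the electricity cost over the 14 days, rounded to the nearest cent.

$0.97

Runtime = 45 min × 14 = 630 min = 10.5 h
Energy = 0.84 kW × 10.5 h = 8.82 kWh
Cost = 8.82 kWh × $0.11/kWh = $0.97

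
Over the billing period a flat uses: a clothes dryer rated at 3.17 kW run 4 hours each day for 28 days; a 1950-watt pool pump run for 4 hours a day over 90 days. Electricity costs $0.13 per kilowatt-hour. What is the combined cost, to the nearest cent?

$137.42

clothes dryer: Runtime = 4 h/day × 28 days = 112 h
clothes dryer: 3.17 kW × 112 h = 355.04 kWh
pool pump: Runtime = 4 h/day × 90 days = 360 h
pool pump: 1.95 kW × 360 h = 702 kWh
Total energy = 1057.04 kWh
Cost = 1057.04 × $0.13 = $137.42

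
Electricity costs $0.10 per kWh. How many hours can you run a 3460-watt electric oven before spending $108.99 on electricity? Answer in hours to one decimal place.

Energy available = $108.99 ÷ $0.10/kWh = 1089.9 kWh
Hours = 1089.9 kWh ÷ 3.46 kW = 315.0 h

315.0 h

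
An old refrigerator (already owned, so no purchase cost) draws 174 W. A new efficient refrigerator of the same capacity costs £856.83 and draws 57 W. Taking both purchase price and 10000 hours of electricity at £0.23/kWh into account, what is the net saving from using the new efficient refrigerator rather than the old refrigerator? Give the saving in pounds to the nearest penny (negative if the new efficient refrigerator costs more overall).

old refrigerator: £0.00 + (174/1000) kW × 10000 h × £0.23 = £0.00 + £400.2 = £400.2
new efficient refrigerator: £856.83 + (57/1000) kW × 10000 h × £0.23 = £856.83 + £131.1 = £987.93
Saving = £400.2 − £987.93 = −£587.73

-£587.73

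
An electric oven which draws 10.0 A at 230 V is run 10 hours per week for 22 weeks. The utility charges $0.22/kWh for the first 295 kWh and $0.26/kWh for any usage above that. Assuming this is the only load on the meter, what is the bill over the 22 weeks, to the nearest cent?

Power = 10.0 A × 230 V = 2300 W = 2.3 kW
Runtime = 10 h/week × 22 weeks = 220 h
Energy = 2.3 kW × 220 h = 506 kWh
Tier 1 (0–295 kWh): 295 × $0.22 = $64.9
Above 295 kWh: 211 × $0.26 = $54.86
Bill = $119.76

$119.76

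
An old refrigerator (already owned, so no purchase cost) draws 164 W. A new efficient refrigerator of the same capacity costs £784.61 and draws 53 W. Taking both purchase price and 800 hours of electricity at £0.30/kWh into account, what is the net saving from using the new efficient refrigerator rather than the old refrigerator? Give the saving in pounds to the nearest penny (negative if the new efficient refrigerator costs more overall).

-£757.97

old refrigerator: £0.00 + (164/1000) kW × 800 h × £0.30 = £0.00 + £39.36 = £39.36
new efficient refrigerator: £784.61 + (53/1000) kW × 800 h × £0.30 = £784.61 + £12.72 = £797.33
Saving = £39.36 − £797.33 = −£757.97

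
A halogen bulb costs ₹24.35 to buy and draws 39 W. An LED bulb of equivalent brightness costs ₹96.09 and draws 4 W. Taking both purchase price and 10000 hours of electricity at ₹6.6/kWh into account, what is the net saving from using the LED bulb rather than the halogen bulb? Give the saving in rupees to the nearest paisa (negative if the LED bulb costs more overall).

halogen bulb: ₹24.35 + (39/1000) kW × 10000 h × ₹6.6 = ₹24.35 + ₹2574 = ₹2598.35
LED bulb: ₹96.09 + (4/1000) kW × 10000 h × ₹6.6 = ₹96.09 + ₹264 = ₹360.09
Saving = ₹2598.35 − ₹360.09 = ₹2238.26

₹2238.26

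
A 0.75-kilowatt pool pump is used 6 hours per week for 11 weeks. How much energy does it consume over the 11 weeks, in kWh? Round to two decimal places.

49.50 kWh

Runtime = 6 h/week × 11 weeks = 66 h
Energy = 0.75 kW × 66 h = 49.5 kWh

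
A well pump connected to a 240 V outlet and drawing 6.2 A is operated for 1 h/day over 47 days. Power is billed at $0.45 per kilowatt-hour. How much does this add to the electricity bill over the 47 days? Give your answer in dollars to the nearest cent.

Power = 6.2 A × 240 V = 1488 W = 1.488 kW
Runtime = 1 h/day × 47 days = 47 h
Energy = 1.488 kW × 47 h = 69.936 kWh
Cost = 69.936 kWh × $0.45/kWh = $31.47

$31.47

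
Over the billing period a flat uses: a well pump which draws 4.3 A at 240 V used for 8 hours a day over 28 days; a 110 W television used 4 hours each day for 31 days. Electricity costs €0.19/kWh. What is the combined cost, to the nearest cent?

€46.51

well pump: Power = 4.3 A × 240 V = 1032 W = 1.032 kW
well pump: Runtime = 8 h/day × 28 days = 224 h
well pump: 1.032 kW × 224 h = 231.168 kWh
television: Runtime = 4 h/day × 31 days = 124 h
television: 0.11 kW × 124 h = 13.64 kWh
Total energy = 244.808 kWh
Cost = 244.808 × €0.19 = €46.51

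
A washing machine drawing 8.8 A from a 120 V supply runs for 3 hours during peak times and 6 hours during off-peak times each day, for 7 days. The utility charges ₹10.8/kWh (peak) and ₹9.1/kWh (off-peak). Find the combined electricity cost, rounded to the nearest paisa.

₹643.10

Power = 8.8 A × 120 V = 1056 W = 1.056 kW
Peak energy = 1.056 kW × 3 h × 7 = 22.176 kWh
Off-peak energy = 1.056 kW × 6 h × 7 = 44.352 kWh
Cost = 22.176 × ₹10.8 + 44.352 × ₹9.1 = ₹239.5008 + ₹403.6032 = ₹643.10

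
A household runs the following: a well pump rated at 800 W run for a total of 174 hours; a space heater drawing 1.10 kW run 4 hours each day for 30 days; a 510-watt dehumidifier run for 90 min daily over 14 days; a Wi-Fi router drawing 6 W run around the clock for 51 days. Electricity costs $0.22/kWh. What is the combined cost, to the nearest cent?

$63.64

well pump: 0.8 kW × 174 h = 139.2 kWh
space heater: Runtime = 4 h/day × 30 days = 120 h
space heater: 1.1 kW × 120 h = 132 kWh
dehumidifier: Runtime = 90 min × 14 = 1260 min = 21 h
dehumidifier: 0.51 kW × 21 h = 10.71 kWh
Wi-Fi router: Runtime = 24 h × 51 = 1224 h
Wi-Fi router: 0.006 kW × 1224 h = 7.344 kWh
Total energy = 289.254 kWh
Cost = 289.254 × $0.22 = $63.64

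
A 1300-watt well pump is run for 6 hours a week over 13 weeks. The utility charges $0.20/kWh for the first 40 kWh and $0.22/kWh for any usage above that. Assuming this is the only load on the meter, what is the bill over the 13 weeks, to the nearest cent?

$21.51

Runtime = 6 h/week × 13 weeks = 78 h
Energy = 1.3 kW × 78 h = 101.4 kWh
Tier 1 (0–40 kWh): 40 × $0.20 = $8
Above 40 kWh: 61.4 × $0.22 = $13.508
Bill = $21.51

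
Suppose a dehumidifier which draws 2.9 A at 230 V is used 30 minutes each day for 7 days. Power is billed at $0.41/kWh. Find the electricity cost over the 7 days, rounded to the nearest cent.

$0.96

Power = 2.9 A × 230 V = 667 W = 0.667 kW
Runtime = 30 min × 7 = 210 min = 3.5 h
Energy = 0.667 kW × 3.5 h = 2.3345 kWh
Cost = 2.3345 kWh × $0.41/kWh = $0.96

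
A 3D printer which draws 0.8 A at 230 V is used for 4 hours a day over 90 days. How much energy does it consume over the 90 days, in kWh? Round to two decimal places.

66.24 kWh

Power = 0.8 A × 230 V = 184 W = 0.184 kW
Runtime = 4 h/day × 90 days = 360 h
Energy = 0.184 kW × 360 h = 66.24 kWh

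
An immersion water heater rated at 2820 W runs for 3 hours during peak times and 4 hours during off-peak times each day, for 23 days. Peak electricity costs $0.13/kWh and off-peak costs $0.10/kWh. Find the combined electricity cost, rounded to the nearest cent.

$51.24

Peak energy = 2.82 kW × 3 h × 23 = 194.58 kWh
Off-peak energy = 2.82 kW × 4 h × 23 = 259.44 kWh
Cost = 194.58 × $0.13 + 259.44 × $0.10 = $25.2954 + $25.944 = $51.24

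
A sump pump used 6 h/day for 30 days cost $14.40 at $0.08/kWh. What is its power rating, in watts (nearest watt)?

Energy = $14.40 ÷ $0.08/kWh = 180 kWh
Runtime = 6 h/day × 30 days = 180 h
Power = 180 kWh ÷ 180 h = 1 kW = 1000 W

1000 W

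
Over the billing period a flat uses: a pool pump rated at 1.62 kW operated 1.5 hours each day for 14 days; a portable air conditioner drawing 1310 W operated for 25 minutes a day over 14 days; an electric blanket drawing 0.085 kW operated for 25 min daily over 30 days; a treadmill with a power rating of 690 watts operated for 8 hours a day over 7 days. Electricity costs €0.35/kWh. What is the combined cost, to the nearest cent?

€28.48

pool pump: Runtime = 1.5 h/day × 14 days = 21 h
pool pump: 1.62 kW × 21 h = 34.02 kWh
portable air conditioner: Runtime = 25 min × 14 = 350 min = 5.833333… h
portable air conditioner: 1.31 kW × 5.833333… h = 7.641666… kWh
electric blanket: Runtime = 25 min × 30 = 750 min = 12.5 h
electric blanket: 0.085 kW × 12.5 h = 1.0625 kWh
treadmill: Runtime = 8 h/day × 7 days = 56 h
treadmill: 0.69 kW × 56 h = 38.64 kWh
Total energy = 81.364166… kWh
Cost = 81.364166… × €0.35 = €28.48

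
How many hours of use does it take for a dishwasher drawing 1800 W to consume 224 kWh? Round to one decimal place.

Hours = 224 kWh ÷ 1.8 kW = 124.4 h

124.4 h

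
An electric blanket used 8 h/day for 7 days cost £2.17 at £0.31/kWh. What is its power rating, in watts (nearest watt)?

Energy = £2.17 ÷ £0.31/kWh = 7 kWh
Runtime = 8 h/day × 7 days = 56 h
Power = 7 kWh ÷ 56 h = 0.125 kW = 125 W

125 W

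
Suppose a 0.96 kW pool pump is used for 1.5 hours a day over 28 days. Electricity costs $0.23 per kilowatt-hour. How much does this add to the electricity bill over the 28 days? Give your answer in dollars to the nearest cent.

Runtime = 1.5 h/day × 28 days = 42 h
Energy = 0.96 kW × 42 h = 40.32 kWh
Cost = 40.32 kWh × $0.23/kWh = $9.27

$9.27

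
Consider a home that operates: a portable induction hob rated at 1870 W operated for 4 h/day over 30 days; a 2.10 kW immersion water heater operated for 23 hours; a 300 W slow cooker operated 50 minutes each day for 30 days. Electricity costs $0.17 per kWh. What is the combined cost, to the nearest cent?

$47.63

portable induction hob: Runtime = 4 h/day × 30 days = 120 h
portable induction hob: 1.87 kW × 120 h = 224.4 kWh
immersion water heater: 2.1 kW × 23 h = 48.3 kWh
slow cooker: Runtime = 50 min × 30 = 1500 min = 25 h
slow cooker: 0.3 kW × 25 h = 7.5 kWh
Total energy = 280.2 kWh
Cost = 280.2 × $0.17 = $47.63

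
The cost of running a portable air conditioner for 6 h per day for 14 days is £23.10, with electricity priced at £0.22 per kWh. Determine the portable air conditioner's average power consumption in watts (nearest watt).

Energy = £23.10 ÷ £0.22/kWh = 105 kWh
Runtime = 6 h/day × 14 days = 84 h
Power = 105 kWh ÷ 84 h = 1.25 kW = 1250 W

1250 W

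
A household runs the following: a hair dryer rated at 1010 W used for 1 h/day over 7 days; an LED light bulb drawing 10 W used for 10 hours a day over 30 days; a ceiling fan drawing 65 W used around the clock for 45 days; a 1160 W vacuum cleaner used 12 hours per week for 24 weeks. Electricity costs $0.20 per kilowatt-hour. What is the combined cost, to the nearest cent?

$82.87

hair dryer: Runtime = 1 h/day × 7 days = 7 h
hair dryer: 1.01 kW × 7 h = 7.07 kWh
LED light bulb: Runtime = 10 h/day × 30 days = 300 h
LED light bulb: 0.01 kW × 300 h = 3 kWh
ceiling fan: Runtime = 24 h × 45 = 1080 h
ceiling fan: 0.065 kW × 1080 h = 70.2 kWh
vacuum cleaner: Runtime = 12 h/week × 24 weeks = 288 h
vacuum cleaner: 1.16 kW × 288 h = 334.08 kWh
Total energy = 414.35 kWh
Cost = 414.35 × $0.20 = $82.87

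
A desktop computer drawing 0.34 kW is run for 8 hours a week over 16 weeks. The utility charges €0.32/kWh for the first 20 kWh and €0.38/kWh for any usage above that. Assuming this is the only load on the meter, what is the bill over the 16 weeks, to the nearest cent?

€15.34

Runtime = 8 h/week × 16 weeks = 128 h
Energy = 0.34 kW × 128 h = 43.52 kWh
Tier 1 (0–20 kWh): 20 × €0.32 = €6.4
Above 20 kWh: 23.52 × €0.38 = €8.9376
Bill = €15.34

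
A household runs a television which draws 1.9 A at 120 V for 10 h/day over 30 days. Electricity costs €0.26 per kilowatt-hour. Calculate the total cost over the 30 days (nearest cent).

€17.78

Power = 1.9 A × 120 V = 228 W = 0.228 kW
Runtime = 10 h/day × 30 days = 300 h
Energy = 0.228 kW × 300 h = 68.4 kWh
Cost = 68.4 kWh × €0.26/kWh = €17.78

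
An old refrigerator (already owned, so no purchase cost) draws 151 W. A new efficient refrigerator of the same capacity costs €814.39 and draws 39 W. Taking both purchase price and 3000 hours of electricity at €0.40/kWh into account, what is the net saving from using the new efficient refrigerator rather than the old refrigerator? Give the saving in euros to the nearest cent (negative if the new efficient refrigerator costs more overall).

-€679.99

old refrigerator: €0.00 + (151/1000) kW × 3000 h × €0.40 = €0.00 + €181.2 = €181.2
new efficient refrigerator: €814.39 + (39/1000) kW × 3000 h × €0.40 = €814.39 + €46.8 = €861.19
Saving = €181.2 − €861.19 = −€679.99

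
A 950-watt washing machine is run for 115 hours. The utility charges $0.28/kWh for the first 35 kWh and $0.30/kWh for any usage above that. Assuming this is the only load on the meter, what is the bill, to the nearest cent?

$32.08

Energy = 0.95 kW × 115 h = 109.25 kWh
Tier 1 (0–35 kWh): 35 × $0.28 = $9.8
Above 35 kWh: 74.25 × $0.30 = $22.275
Bill = $32.08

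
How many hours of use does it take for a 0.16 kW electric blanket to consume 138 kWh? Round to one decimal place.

862.5 h

Hours = 138 kWh ÷ 0.16 kW = 862.5 h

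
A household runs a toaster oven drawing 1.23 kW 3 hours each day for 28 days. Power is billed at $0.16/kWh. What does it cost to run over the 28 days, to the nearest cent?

Runtime = 3 h/day × 28 days = 84 h
Energy = 1.23 kW × 84 h = 103.32 kWh
Cost = 103.32 kWh × $0.16/kWh = $16.53

$16.53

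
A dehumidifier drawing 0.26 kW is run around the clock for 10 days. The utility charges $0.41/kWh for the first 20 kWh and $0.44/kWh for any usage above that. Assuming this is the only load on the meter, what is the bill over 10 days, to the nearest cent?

$26.86

Runtime = 24 h × 10 = 240 h
Energy = 0.26 kW × 240 h = 62.4 kWh
Tier 1 (0–20 kWh): 20 × $0.41 = $8.2
Above 20 kWh: 42.4 × $0.44 = $18.656
Bill = $26.86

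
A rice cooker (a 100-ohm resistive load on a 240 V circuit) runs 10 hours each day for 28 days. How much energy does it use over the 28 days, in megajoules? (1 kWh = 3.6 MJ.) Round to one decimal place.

580.6 MJ

Power = V²/R = 240²/100 = 576 W = 0.576 kW
Runtime = 10 h/day × 28 days = 280 h
Energy = 0.576 kW × 280 h = 161.28 kWh
= 161.28 × 3.6 MJ = 580.6 MJ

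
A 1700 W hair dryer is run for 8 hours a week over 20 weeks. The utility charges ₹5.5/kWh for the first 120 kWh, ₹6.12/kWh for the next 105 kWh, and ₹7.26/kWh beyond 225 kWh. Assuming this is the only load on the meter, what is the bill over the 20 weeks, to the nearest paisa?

Runtime = 8 h/week × 20 weeks = 160 h
Energy = 1.7 kW × 160 h = 272 kWh
Tier 1 (0–120 kWh): 120 × ₹5.5 = ₹660
Tier 2 (120–225 kWh): 105 × ₹6.12 = ₹642.6
Above 225 kWh: 47 × ₹7.26 = ₹341.22
Bill = ₹1643.82

₹1643.82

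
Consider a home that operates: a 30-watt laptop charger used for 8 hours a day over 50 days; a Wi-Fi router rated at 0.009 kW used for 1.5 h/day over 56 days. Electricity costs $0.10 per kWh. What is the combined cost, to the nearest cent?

laptop charger: Runtime = 8 h/day × 50 days = 400 h
laptop charger: 0.03 kW × 400 h = 12 kWh
Wi-Fi router: Runtime = 1.5 h/day × 56 days = 84 h
Wi-Fi router: 0.009 kW × 84 h = 0.756 kWh
Total energy = 12.756 kWh
Cost = 12.756 × $0.10 = $1.28

$1.28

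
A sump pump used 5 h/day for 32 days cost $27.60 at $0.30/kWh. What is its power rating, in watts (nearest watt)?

575 W

Energy = $27.60 ÷ $0.30/kWh = 92 kWh
Runtime = 5 h/day × 32 days = 160 h
Power = 92 kWh ÷ 160 h = 0.575 kW = 575 W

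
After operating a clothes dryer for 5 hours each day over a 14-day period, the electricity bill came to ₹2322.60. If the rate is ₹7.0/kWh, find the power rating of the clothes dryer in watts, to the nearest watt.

4740 W

Energy = ₹2322.60 ÷ ₹7.0/kWh = 331.8 kWh
Runtime = 5 h/day × 14 days = 70 h
Power = 331.8 kWh ÷ 70 h = 4.74 kW = 4740 W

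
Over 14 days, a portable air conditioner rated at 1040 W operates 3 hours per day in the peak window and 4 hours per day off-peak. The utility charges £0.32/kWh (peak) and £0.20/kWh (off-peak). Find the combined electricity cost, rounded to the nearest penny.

Peak energy = 1.04 kW × 3 h × 14 = 43.68 kWh
Off-peak energy = 1.04 kW × 4 h × 14 = 58.24 kWh
Cost = 43.68 × £0.32 + 58.24 × £0.20 = £13.9776 + £11.648 = £25.63

£25.63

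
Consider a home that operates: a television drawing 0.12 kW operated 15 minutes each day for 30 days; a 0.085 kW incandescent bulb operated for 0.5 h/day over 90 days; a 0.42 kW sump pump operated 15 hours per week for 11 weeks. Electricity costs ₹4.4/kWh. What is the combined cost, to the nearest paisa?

₹325.71

television: Runtime = 15 min × 30 = 450 min = 7.5 h
television: 0.12 kW × 7.5 h = 0.9 kWh
incandescent bulb: Runtime = 0.5 h/day × 90 days = 45 h
incandescent bulb: 0.085 kW × 45 h = 3.825 kWh
sump pump: Runtime = 15 h/week × 11 weeks = 165 h
sump pump: 0.42 kW × 165 h = 69.3 kWh
Total energy = 74.025 kWh
Cost = 74.025 × ₹4.4 = ₹325.71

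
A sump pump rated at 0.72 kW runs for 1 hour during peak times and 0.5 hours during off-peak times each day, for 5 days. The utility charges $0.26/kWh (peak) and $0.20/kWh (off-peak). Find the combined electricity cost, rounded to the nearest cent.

Peak energy = 0.72 kW × 1 h × 5 = 3.6 kWh
Off-peak energy = 0.72 kW × 0.5 h × 5 = 1.8 kWh
Cost = 3.6 × $0.26 + 1.8 × $0.20 = $0.936 + $0.36 = $1.30

$1.30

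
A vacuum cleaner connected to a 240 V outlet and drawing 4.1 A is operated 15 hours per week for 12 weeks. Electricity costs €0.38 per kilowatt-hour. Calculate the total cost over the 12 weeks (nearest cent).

€67.31

Power = 4.1 A × 240 V = 984 W = 0.984 kW
Runtime = 15 h/week × 12 weeks = 180 h
Energy = 0.984 kW × 180 h = 177.12 kWh
Cost = 177.12 kWh × €0.38/kWh = €67.31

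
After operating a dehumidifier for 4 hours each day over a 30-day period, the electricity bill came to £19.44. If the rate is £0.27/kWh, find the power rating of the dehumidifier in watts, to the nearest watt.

600 W

Energy = £19.44 ÷ £0.27/kWh = 72 kWh
Runtime = 4 h/day × 30 days = 120 h
Power = 72 kWh ÷ 120 h = 0.6 kW = 600 W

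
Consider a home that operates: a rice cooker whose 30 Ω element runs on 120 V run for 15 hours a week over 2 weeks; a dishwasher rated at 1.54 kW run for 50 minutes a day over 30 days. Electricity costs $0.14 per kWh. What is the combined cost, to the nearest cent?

rice cooker: Power = V²/R = 120²/30 = 480 W = 0.48 kW
rice cooker: Runtime = 15 h/week × 2 weeks = 30 h
rice cooker: 0.48 kW × 30 h = 14.4 kWh
dishwasher: Runtime = 50 min × 30 = 1500 min = 25 h
dishwasher: 1.54 kW × 25 h = 38.5 kWh
Total energy = 52.9 kWh
Cost = 52.9 × $0.14 = $7.41

$7.41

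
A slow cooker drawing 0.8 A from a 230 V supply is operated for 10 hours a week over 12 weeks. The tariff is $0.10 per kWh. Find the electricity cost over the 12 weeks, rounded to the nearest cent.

$2.21

Power = 0.8 A × 230 V = 184 W = 0.184 kW
Runtime = 10 h/week × 12 weeks = 120 h
Energy = 0.184 kW × 120 h = 22.08 kWh
Cost = 22.08 kWh × $0.10/kWh = $2.21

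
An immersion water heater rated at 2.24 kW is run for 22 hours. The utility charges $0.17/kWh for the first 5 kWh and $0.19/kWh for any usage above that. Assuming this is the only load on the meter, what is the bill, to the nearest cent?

Energy = 2.24 kW × 22 h = 49.28 kWh
Tier 1 (0–5 kWh): 5 × $0.17 = $0.85
Above 5 kWh: 44.28 × $0.19 = $8.4132
Bill = $9.26

$9.26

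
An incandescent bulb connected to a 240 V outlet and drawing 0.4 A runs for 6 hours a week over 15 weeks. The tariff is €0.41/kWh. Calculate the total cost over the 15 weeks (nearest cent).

Power = 0.4 A × 240 V = 96 W = 0.096 kW
Runtime = 6 h/week × 15 weeks = 90 h
Energy = 0.096 kW × 90 h = 8.64 kWh
Cost = 8.64 kWh × €0.41/kWh = €3.54

€3.54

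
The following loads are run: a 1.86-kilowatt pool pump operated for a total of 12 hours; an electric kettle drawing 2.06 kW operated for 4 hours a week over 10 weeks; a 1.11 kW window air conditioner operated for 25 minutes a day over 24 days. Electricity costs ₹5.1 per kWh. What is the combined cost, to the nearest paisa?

pool pump: 1.86 kW × 12 h = 22.32 kWh
electric kettle: Runtime = 4 h/week × 10 weeks = 40 h
electric kettle: 2.06 kW × 40 h = 82.4 kWh
window air conditioner: Runtime = 25 min × 24 = 600 min = 10 h
window air conditioner: 1.11 kW × 10 h = 11.1 kWh
Total energy = 115.82 kWh
Cost = 115.82 × ₹5.1 = ₹590.68

₹590.68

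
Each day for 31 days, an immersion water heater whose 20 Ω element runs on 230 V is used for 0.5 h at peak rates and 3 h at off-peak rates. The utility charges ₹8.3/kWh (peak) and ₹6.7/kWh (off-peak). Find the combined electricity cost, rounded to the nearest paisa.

₹1988.38

Power = V²/R = 230²/20 = 2645 W = 2.645 kW
Peak energy = 2.645 kW × 0.5 h × 31 = 40.9975 kWh
Off-peak energy = 2.645 kW × 3 h × 31 = 245.985 kWh
Cost = 40.9975 × ₹8.3 + 245.985 × ₹6.7 = ₹340.27925 + ₹1648.0995 = ₹1988.38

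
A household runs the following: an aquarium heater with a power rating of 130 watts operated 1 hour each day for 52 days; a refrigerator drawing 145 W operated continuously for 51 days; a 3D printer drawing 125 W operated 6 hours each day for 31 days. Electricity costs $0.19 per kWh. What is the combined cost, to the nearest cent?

$39.42

aquarium heater: Runtime = 1 h/day × 52 days = 52 h
aquarium heater: 0.13 kW × 52 h = 6.76 kWh
refrigerator: Runtime = 24 h × 51 = 1224 h
refrigerator: 0.145 kW × 1224 h = 177.48 kWh
3D printer: Runtime = 6 h/day × 31 days = 186 h
3D printer: 0.125 kW × 186 h = 23.25 kWh
Total energy = 207.49 kWh
Cost = 207.49 × $0.19 = $39.42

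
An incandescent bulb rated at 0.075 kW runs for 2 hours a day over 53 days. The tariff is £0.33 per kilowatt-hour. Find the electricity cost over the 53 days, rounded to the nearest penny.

Runtime = 2 h/day × 53 days = 106 h
Energy = 0.075 kW × 106 h = 7.95 kWh
Cost = 7.95 kWh × £0.33/kWh = £2.62

£2.62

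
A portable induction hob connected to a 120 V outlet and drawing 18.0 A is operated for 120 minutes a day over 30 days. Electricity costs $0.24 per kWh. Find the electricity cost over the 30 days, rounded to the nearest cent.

$31.10

Power = 18.0 A × 120 V = 2160 W = 2.16 kW
Runtime = 120 min × 30 = 3600 min = 60 h
Energy = 2.16 kW × 60 h = 129.6 kWh
Cost = 129.6 kWh × $0.24/kWh = $31.10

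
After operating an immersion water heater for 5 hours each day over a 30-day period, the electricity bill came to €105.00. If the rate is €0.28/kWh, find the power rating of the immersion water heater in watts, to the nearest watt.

2500 W

Energy = €105.00 ÷ €0.28/kWh = 375 kWh
Runtime = 5 h/day × 30 days = 150 h
Power = 375 kWh ÷ 150 h = 2.5 kW = 2500 W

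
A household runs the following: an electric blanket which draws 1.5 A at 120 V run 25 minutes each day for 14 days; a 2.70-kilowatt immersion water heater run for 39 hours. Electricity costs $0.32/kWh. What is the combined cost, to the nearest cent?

$34.03

electric blanket: Power = 1.5 A × 120 V = 180 W = 0.18 kW
electric blanket: Runtime = 25 min × 14 = 350 min = 5.833333… h
electric blanket: 0.18 kW × 5.833333… h = 1.05 kWh
immersion water heater: 2.7 kW × 39 h = 105.3 kWh
Total energy = 106.35 kWh
Cost = 106.35 × $0.32 = $34.03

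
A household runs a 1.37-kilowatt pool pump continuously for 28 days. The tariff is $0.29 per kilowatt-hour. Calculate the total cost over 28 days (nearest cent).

Runtime = 24 h × 28 = 672 h
Energy = 1.37 kW × 672 h = 920.64 kWh
Cost = 920.64 kWh × $0.29/kWh = $266.99

$266.99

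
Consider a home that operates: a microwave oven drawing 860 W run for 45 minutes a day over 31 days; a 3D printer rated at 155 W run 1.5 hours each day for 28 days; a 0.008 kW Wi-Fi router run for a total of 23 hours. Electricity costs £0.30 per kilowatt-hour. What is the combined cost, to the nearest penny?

microwave oven: Runtime = 45 min × 31 = 1395 min = 23.25 h
microwave oven: 0.86 kW × 23.25 h = 19.995 kWh
3D printer: Runtime = 1.5 h/day × 28 days = 42 h
3D printer: 0.155 kW × 42 h = 6.51 kWh
Wi-Fi router: 0.008 kW × 23 h = 0.184 kWh
Total energy = 26.689 kWh
Cost = 26.689 × £0.30 = £8.01

£8.01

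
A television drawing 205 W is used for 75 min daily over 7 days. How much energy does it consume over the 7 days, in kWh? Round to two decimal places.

1.79 kWh

Runtime = 75 min × 7 = 525 min = 8.75 h
Energy = 0.205 kW × 8.75 h = 1.79375 kWh ≈ 1.79 kWh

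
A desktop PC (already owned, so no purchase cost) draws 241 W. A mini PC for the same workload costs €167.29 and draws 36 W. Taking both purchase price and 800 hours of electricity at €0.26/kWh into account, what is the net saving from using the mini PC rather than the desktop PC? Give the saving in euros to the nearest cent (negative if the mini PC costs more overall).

desktop PC: €0.00 + (241/1000) kW × 800 h × €0.26 = €0.00 + €50.128 = €50.128
mini PC: €167.29 + (36/1000) kW × 800 h × €0.26 = €167.29 + €7.488 = €174.778
Saving = €50.128 − €174.778 = −€124.65

-€124.65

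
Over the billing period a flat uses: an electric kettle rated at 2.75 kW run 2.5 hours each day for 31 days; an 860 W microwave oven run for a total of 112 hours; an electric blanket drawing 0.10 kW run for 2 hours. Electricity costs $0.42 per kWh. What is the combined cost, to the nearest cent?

electric kettle: Runtime = 2.5 h/day × 31 days = 77.5 h
electric kettle: 2.75 kW × 77.5 h = 213.125 kWh
microwave oven: 0.86 kW × 112 h = 96.32 kWh
electric blanket: 0.1 kW × 2 h = 0.2 kWh
Total energy = 309.645 kWh
Cost = 309.645 × $0.42 = $130.05

$130.05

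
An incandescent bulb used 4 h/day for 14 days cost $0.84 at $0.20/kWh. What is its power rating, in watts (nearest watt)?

75 W

Energy = $0.84 ÷ $0.20/kWh = 4.2 kWh
Runtime = 4 h/day × 14 days = 56 h
Power = 4.2 kWh ÷ 56 h = 0.075 kW = 75 W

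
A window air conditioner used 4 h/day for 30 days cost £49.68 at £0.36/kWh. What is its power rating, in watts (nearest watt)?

Energy = £49.68 ÷ £0.36/kWh = 138 kWh
Runtime = 4 h/day × 30 days = 120 h
Power = 138 kWh ÷ 120 h = 1.15 kW = 1150 W

1150 W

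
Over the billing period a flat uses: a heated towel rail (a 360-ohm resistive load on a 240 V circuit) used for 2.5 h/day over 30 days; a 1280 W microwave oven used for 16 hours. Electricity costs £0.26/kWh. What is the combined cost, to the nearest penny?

heated towel rail: Power = V²/R = 240²/360 = 160 W = 0.16 kW
heated towel rail: Runtime = 2.5 h/day × 30 days = 75 h
heated towel rail: 0.16 kW × 75 h = 12 kWh
microwave oven: 1.28 kW × 16 h = 20.48 kWh
Total energy = 32.48 kWh
Cost = 32.48 × £0.26 = £8.44

£8.44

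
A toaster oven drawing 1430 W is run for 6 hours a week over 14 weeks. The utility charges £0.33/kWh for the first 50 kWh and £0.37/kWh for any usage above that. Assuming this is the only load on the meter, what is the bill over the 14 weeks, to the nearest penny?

£42.44

Runtime = 6 h/week × 14 weeks = 84 h
Energy = 1.43 kW × 84 h = 120.12 kWh
Tier 1 (0–50 kWh): 50 × £0.33 = £16.5
Above 50 kWh: 70.12 × £0.37 = £25.9444
Bill = £42.44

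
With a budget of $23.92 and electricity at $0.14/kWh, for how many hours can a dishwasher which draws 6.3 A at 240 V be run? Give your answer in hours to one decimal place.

Power = 6.3 A × 240 V = 1512 W = 1.512 kW
Energy available = $23.92 ÷ $0.14/kWh = 170.8571 kWh
Hours = 170.8571 kWh ÷ 1.512 kW = 113.0 h

113.0 h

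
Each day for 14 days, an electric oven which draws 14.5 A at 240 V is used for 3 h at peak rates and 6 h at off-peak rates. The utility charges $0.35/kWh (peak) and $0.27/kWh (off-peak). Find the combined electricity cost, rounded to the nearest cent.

Power = 14.5 A × 240 V = 3480 W = 3.48 kW
Peak energy = 3.48 kW × 3 h × 14 = 146.16 kWh
Off-peak energy = 3.48 kW × 6 h × 14 = 292.32 kWh
Cost = 146.16 × $0.35 + 292.32 × $0.27 = $51.156 + $78.9264 = $130.08

$130.08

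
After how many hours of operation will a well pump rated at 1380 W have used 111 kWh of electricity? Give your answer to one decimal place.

Hours = 111 kWh ÷ 1.38 kW = 80.4 h

80.4 h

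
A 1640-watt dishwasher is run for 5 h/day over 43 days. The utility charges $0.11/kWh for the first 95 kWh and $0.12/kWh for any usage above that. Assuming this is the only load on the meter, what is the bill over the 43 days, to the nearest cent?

Runtime = 5 h/day × 43 days = 215 h
Energy = 1.64 kW × 215 h = 352.6 kWh
Tier 1 (0–95 kWh): 95 × $0.11 = $10.45
Above 95 kWh: 257.6 × $0.12 = $30.912
Bill = $41.36

$41.36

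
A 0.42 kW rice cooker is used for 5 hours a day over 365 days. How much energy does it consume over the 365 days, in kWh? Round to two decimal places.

Runtime = 5 h/day × 365 days = 1825 h
Energy = 0.42 kW × 1825 h = 766.5 kWh

766.50 kWh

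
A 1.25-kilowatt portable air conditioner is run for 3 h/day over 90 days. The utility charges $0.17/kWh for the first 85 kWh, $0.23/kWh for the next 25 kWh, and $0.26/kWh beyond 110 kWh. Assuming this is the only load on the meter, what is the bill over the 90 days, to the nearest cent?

$79.35

Runtime = 3 h/day × 90 days = 270 h
Energy = 1.25 kW × 270 h = 337.5 kWh
Tier 1 (0–85 kWh): 85 × $0.17 = $14.45
Tier 2 (85–110 kWh): 25 × $0.23 = $5.75
Above 110 kWh: 227.5 × $0.26 = $59.15
Bill = $79.35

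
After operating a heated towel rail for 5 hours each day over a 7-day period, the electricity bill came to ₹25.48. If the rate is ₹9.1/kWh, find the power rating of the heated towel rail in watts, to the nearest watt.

80 W

Energy = ₹25.48 ÷ ₹9.1/kWh = 2.8 kWh
Runtime = 5 h/day × 7 days = 35 h
Power = 2.8 kWh ÷ 35 h = 0.08 kW = 80 W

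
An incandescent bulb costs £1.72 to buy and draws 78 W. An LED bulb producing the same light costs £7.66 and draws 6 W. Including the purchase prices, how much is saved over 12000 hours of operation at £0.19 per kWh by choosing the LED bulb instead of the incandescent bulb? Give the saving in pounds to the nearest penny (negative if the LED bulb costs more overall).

incandescent bulb: £1.72 + (78/1000) kW × 12000 h × £0.19 = £1.72 + £177.84 = £179.56
LED bulb: £7.66 + (6/1000) kW × 12000 h × £0.19 = £7.66 + £13.68 = £21.34
Saving = £179.56 − £21.34 = £158.22

£158.22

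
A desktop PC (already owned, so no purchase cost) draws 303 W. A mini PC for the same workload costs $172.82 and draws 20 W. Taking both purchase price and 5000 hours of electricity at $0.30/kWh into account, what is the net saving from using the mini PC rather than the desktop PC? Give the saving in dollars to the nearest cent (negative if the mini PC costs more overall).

desktop PC: $0.00 + (303/1000) kW × 5000 h × $0.30 = $0.00 + $454.5 = $454.5
mini PC: $172.82 + (20/1000) kW × 5000 h × $0.30 = $172.82 + $30 = $202.82
Saving = $454.5 − $202.82 = $251.68

$251.68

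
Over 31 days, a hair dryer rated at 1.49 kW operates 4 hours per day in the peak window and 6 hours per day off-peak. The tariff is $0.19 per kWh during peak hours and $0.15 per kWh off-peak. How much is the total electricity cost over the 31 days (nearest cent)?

Peak energy = 1.49 kW × 4 h × 31 = 184.76 kWh
Off-peak energy = 1.49 kW × 6 h × 31 = 277.14 kWh
Cost = 184.76 × $0.19 + 277.14 × $0.15 = $35.1044 + $41.571 = $76.68

$76.68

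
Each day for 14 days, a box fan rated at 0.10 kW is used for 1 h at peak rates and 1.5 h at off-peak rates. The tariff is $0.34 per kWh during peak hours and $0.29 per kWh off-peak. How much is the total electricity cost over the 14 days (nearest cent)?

$1.09

Peak energy = 0.1 kW × 1 h × 14 = 1.4 kWh
Off-peak energy = 0.1 kW × 1.5 h × 14 = 2.1 kWh
Cost = 1.4 × $0.34 + 2.1 × $0.29 = $0.476 + $0.609 = $1.09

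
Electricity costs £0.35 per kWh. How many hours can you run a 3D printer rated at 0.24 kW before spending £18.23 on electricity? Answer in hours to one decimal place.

217.0 h

Energy available = £18.23 ÷ £0.35/kWh = 52.0857 kWh
Hours = 52.0857 kWh ÷ 0.24 kW = 217.0 h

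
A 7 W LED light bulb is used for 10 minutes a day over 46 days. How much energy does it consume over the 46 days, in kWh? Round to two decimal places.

Runtime = 10 min × 46 = 460 min = 7.666666… h
Energy = 0.007 kW × 7.666666… h = 0.053666… kWh ≈ 0.05 kWh

0.05 kWh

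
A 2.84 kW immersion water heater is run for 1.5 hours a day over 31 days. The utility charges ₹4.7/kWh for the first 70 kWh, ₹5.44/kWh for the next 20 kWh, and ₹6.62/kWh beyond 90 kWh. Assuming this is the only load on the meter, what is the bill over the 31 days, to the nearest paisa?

Runtime = 1.5 h/day × 31 days = 46.5 h
Energy = 2.84 kW × 46.5 h = 132.06 kWh
Tier 1 (0–70 kWh): 70 × ₹4.7 = ₹329
Tier 2 (70–90 kWh): 20 × ₹5.44 = ₹108.8
Above 90 kWh: 42.06 × ₹6.62 = ₹278.4372
Bill = ₹716.24

₹716.24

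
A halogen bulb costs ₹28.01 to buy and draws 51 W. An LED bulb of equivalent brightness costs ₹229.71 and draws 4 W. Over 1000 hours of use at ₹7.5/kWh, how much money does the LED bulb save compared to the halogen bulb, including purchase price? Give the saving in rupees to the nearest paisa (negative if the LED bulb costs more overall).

₹150.80

halogen bulb: ₹28.01 + (51/1000) kW × 1000 h × ₹7.5 = ₹28.01 + ₹382.5 = ₹410.51
LED bulb: ₹229.71 + (4/1000) kW × 1000 h × ₹7.5 = ₹229.71 + ₹30 = ₹259.71
Saving = ₹410.51 − ₹259.71 = ₹150.8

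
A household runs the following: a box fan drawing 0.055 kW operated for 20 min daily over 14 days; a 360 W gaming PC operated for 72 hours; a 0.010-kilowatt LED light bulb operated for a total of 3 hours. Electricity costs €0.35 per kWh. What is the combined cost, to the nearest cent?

€9.17

box fan: Runtime = 20 min × 14 = 280 min = 4.666666… h
box fan: 0.055 kW × 4.666666… h = 0.256666… kWh
gaming PC: 0.36 kW × 72 h = 25.92 kWh
LED light bulb: 0.01 kW × 3 h = 0.03 kWh
Total energy = 26.206666… kWh
Cost = 26.206666… × €0.35 = €9.17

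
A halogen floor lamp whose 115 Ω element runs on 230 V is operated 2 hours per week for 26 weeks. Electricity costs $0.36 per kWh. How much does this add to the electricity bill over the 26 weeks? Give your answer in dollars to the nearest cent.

$8.61

Power = V²/R = 230²/115 = 460 W = 0.46 kW
Runtime = 2 h/week × 26 weeks = 52 h
Energy = 0.46 kW × 52 h = 23.92 kWh
Cost = 23.92 kWh × $0.36/kWh = $8.61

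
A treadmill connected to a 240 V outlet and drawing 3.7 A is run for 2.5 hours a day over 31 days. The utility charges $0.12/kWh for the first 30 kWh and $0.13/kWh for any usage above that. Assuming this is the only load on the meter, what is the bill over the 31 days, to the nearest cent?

$8.65

Power = 3.7 A × 240 V = 888 W = 0.888 kW
Runtime = 2.5 h/day × 31 days = 77.5 h
Energy = 0.888 kW × 77.5 h = 68.82 kWh
Tier 1 (0–30 kWh): 30 × $0.12 = $3.6
Above 30 kWh: 38.82 × $0.13 = $5.0466
Bill = $8.65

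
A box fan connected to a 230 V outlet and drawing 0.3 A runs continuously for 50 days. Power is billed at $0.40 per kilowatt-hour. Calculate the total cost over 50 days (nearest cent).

$33.12

Power = 0.3 A × 230 V = 69 W = 0.069 kW
Runtime = 24 h × 50 = 1200 h
Energy = 0.069 kW × 1200 h = 82.8 kWh
Cost = 82.8 kWh × $0.40/kWh = $33.12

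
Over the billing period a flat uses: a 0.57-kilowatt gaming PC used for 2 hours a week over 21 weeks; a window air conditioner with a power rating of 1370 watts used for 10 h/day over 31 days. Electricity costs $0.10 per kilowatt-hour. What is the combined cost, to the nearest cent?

$44.86

gaming PC: Runtime = 2 h/week × 21 weeks = 42 h
gaming PC: 0.57 kW × 42 h = 23.94 kWh
window air conditioner: Runtime = 10 h/day × 31 days = 310 h
window air conditioner: 1.37 kW × 310 h = 424.7 kWh
Total energy = 448.64 kWh
Cost = 448.64 × $0.10 = $44.86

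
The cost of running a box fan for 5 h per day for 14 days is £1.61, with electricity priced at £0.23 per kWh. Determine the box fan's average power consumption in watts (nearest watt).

100 W

Energy = £1.61 ÷ £0.23/kWh = 7 kWh
Runtime = 5 h/day × 14 days = 70 h
Power = 7 kWh ÷ 70 h = 0.1 kW = 100 W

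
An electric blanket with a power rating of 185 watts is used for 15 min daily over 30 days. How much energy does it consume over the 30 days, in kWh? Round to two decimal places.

Runtime = 15 min × 30 = 450 min = 7.5 h
Energy = 0.185 kW × 7.5 h = 1.3875 kWh ≈ 1.39 kWh

1.39 kWh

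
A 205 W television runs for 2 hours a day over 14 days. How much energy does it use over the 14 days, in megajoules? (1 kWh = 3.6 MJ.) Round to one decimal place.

Runtime = 2 h/day × 14 days = 28 h
Energy = 0.205 kW × 28 h = 5.74 kWh
= 5.74 × 3.6 MJ = 20.7 MJ

20.7 MJ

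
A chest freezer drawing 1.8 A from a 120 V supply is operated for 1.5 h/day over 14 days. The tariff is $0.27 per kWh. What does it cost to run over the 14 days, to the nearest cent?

Power = 1.8 A × 120 V = 216 W = 0.216 kW
Runtime = 1.5 h/day × 14 days = 21 h
Energy = 0.216 kW × 21 h = 4.536 kWh
Cost = 4.536 kWh × $0.27/kWh = $1.22

$1.22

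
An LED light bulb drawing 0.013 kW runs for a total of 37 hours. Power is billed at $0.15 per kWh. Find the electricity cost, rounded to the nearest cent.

Energy = 0.013 kW × 37 h = 0.481 kWh
Cost = 0.481 kWh × $0.15/kWh = $0.07

$0.07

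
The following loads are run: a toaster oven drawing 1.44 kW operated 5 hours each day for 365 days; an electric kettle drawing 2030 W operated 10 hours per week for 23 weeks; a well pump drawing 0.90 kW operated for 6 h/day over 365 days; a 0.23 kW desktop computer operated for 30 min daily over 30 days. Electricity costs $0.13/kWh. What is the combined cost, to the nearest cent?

$659.02

toaster oven: Runtime = 5 h/day × 365 days = 1825 h
toaster oven: 1.44 kW × 1825 h = 2628 kWh
electric kettle: Runtime = 10 h/week × 23 weeks = 230 h
electric kettle: 2.03 kW × 230 h = 466.9 kWh
well pump: Runtime = 6 h/day × 365 days = 2190 h
well pump: 0.9 kW × 2190 h = 1971 kWh
desktop computer: Runtime = 30 min × 30 = 900 min = 15 h
desktop computer: 0.23 kW × 15 h = 3.45 kWh
Total energy = 5069.35 kWh
Cost = 5069.35 × $0.13 = $659.02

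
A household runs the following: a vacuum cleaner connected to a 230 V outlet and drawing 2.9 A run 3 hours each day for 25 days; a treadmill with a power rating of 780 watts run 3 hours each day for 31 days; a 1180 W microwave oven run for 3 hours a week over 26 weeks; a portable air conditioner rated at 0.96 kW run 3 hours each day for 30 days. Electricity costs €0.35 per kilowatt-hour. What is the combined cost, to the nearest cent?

€105.35

vacuum cleaner: Power = 2.9 A × 230 V = 667 W = 0.667 kW
vacuum cleaner: Runtime = 3 h/day × 25 days = 75 h
vacuum cleaner: 0.667 kW × 75 h = 50.025 kWh
treadmill: Runtime = 3 h/day × 31 days = 93 h
treadmill: 0.78 kW × 93 h = 72.54 kWh
microwave oven: Runtime = 3 h/week × 26 weeks = 78 h
microwave oven: 1.18 kW × 78 h = 92.04 kWh
portable air conditioner: Runtime = 3 h/day × 30 days = 90 h
portable air conditioner: 0.96 kW × 90 h = 86.4 kWh
Total energy = 301.005 kWh
Cost = 301.005 × €0.35 = €105.35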